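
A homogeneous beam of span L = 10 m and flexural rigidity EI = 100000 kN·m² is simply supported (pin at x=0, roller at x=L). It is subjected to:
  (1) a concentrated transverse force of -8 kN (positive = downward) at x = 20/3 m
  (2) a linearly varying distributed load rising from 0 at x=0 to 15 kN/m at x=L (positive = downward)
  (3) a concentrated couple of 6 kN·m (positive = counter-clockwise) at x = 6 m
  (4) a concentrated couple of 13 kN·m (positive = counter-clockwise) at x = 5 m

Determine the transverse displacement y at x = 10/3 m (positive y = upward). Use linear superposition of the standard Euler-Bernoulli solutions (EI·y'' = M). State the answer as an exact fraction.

Load 1 — point force P=-8 kN at a=20/3 m (b=L-a=10/3):
  y_1 = -Pbx(L²-b²-x²)/(6LEI)  [x≤a] = -(-8)·(10/3)·(10/3)·(10²-(10/3)²-(10/3)²)/(6·10·100000) = 7/6075 m
Load 2 — triangular load w₀=15 kN/m (0→w₀ over full span):
  y_2 = -w₀x(7L⁴-10L²x²+3x⁴)/(360LEI) = -15·(10/3)·(7·10⁴-10·10²·(10/3)²+3·(10/3)⁴)/(360·10·100000) = -2/243 m
Load 3 — applied couple M₀=6 kN·m at a=6 m (b=L-a=4):
  y_3 = (M₀x³/(6L)+C₁x)/EI  [x≤a] with C₁=M₀(3b²-L²)/(6L)=-26/5 = (6·(10/3)³/(6·10)+(-26/5)·(10/3))/100000 = -23/168750 m
Load 4 — applied couple M₀=13 kN·m at a=5 m (b=L-a=5):
  y_4 = (M₀x³/(6L)+C₁x)/EI  [x≤a] with C₁=M₀(3b²-L²)/(6L)=-65/12 = (13·(10/3)³/(6·10)+(-65/12)·(10/3))/100000 = -13/129600 m
Superposition: y = Σ y_i = -355499/48600000 m ≈ -0.007315 m

y(10/3) = -355499/48600000 m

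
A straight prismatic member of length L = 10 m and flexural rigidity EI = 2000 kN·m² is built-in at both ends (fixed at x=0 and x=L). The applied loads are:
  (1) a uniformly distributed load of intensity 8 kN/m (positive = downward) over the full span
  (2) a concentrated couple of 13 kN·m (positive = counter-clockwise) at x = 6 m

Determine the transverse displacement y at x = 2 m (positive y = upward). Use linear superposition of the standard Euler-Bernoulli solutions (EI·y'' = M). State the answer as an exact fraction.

y(2) = -4273/93750 m

Load 1 — uniform load w=8 kN/m over full span:
  y_1 = -wx²(L-x)²/(24EI) = -8·2²·(10-2)²/(24·2000) = -16/375 m
Load 2 — applied couple M₀=13 kN·m at a=6 m (b=L-a=4):
  y_2 = (R_Ax³/6 - M_Ax²/2)/EI  [x≤a] with R_A=234/125, M_A=104/25 = ((234/125)·2³/6 - (104/25)·2²/2)/2000 = -91/31250 m
Superposition: y = Σ y_i = -4273/93750 m ≈ -0.045579 m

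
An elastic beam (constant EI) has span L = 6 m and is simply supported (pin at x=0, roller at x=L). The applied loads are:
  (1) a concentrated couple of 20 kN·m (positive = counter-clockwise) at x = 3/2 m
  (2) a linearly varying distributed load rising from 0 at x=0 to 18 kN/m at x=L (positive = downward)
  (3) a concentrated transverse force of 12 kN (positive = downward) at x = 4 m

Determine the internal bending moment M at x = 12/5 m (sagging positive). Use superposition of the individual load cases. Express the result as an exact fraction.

M(12/5) = 4236/125 kN·m

Load 1 — applied couple M₀=20 kN·m at a=3/2 m (b=L-a=9/2):
  M_1 = M₀x/L - M₀  [x>a] = 20·(12/5)/6 - 20 = -12 kN·m
Load 2 — triangular load w₀=18 kN/m (0→w₀ over full span):
  M_2 = w₀Lx/6 - w₀x³/(6L) = 18·6·(12/5)/6 - 18·(12/5)³/(6·6) = 4536/125 kN·m
Load 3 — point force P=12 kN at a=4 m (b=L-a=2):
  M_3 = Pbx/L  [x≤a] = 12·2·(12/5)/6 = 48/5 kN·m
Superposition: M = Σ M_i = 4236/125 kN·m ≈ 33.888000 kN·m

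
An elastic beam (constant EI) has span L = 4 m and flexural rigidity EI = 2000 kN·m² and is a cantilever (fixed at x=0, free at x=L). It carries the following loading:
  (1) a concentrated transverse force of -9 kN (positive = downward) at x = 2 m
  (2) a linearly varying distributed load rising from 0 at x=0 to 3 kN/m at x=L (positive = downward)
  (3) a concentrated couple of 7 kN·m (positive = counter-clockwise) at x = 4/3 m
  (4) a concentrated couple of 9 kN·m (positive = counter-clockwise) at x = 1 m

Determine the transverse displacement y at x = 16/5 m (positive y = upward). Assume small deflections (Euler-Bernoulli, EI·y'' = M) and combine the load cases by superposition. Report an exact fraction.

y(16/5) = 11895551/562500000 m

Load 1 — point force P=-9 kN at a=2 m (b=L-a=2):
  y_1 = -Pa²(3x-a)/(6EI)  [x>a] = -(-9)·2²·(3·(16/5)-2)/(6·2000) = 57/2500 m
Load 2 — triangular load w₀=3 kN/m (0→w₀ over full span):
  y_2 = (w₀Lx³/12-w₀L²x²/6-w₀x⁵/(120L))/EI = (3·4·(16/5)³/12-3·4²·(16/5)²/6-3·(16/5)⁵/(120·4))/2000 = -50048/1953125 m
Load 3 — applied couple M₀=7 kN·m at a=4/3 m (b=L-a=8/3):
  y_3 = M₀a(2x-a)/(2EI)  [x>a] = 7·(4/3)·(2·(16/5)-(4/3))/(2·2000) = 133/11250 m
Load 4 — applied couple M₀=9 kN·m at a=1 m (b=L-a=3):
  y_4 = M₀a(2x-a)/(2EI)  [x>a] = 9·1·(2·(16/5)-1)/(2·2000) = 243/20000 m
Superposition: y = Σ y_i = 11895551/562500000 m ≈ 0.021148 m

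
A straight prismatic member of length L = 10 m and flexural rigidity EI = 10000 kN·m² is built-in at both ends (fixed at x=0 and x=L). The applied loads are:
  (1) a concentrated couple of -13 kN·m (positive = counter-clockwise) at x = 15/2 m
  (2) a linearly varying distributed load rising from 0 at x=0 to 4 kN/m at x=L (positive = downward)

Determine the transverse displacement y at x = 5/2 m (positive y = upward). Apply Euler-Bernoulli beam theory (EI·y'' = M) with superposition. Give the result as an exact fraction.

y(5/2) = -179/102400 m

Load 1 — applied couple M₀=-13 kN·m at a=15/2 m (b=L-a=5/2):
  y_1 = (R_Ax³/6 - M_Ax²/2)/EI  [x≤a] with R_A=-117/80, M_A=-65/16 = ((-117/80)·(5/2)³/6 - (-65/16)·(5/2)²/2)/10000 = 91/102400 m
Load 2 — triangular load w₀=4 kN/m (0→w₀ over full span):
  y_2 = -w₀x²(L-x)²(x+2L)/(120LEI) = -4·(5/2)²·(10-(5/2))²·((5/2)+2·10)/(120·10·10000) = -27/10240 m
Superposition: y = Σ y_i = -179/102400 m ≈ -0.001748 m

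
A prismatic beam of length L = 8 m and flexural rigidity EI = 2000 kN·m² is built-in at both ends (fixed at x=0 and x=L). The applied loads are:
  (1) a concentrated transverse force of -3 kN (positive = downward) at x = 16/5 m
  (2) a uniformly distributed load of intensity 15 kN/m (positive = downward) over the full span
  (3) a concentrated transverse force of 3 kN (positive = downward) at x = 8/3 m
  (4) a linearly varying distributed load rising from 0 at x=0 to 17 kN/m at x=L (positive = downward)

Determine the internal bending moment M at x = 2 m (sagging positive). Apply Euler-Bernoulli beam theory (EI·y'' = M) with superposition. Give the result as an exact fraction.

Load 1 — point force P=-3 kN at a=16/5 m (b=L-a=24/5):
  M_1 = Pb²(3a+b)x/L³ - Pab²/L²  [x≤a] = (-3)·(24/5)²·(3·(16/5)+(24/5))·2/8³ - (-3)·(16/5)·(24/5)²/8² = -54/125 kN·m
Load 2 — uniform load w=15 kN/m over full span:
  M_2 = wLx/2 - wL²/12 - wx²/2 = 15·8·2/2 - 15·8²/12 - 15·2²/2 = 10 kN·m
Load 3 — point force P=3 kN at a=8/3 m (b=L-a=16/3):
  M_3 = Pb²(3a+b)x/L³ - Pab²/L²  [x≤a] = 3·(16/3)²·(3·(8/3)+(16/3))·2/8³ - 3·(8/3)·(16/3)²/8² = 8/9 kN·m
Load 4 — triangular load w₀=17 kN/m (0→w₀ over full span):
  M_4 = 3w₀Lx/20 - w₀L²/30 - w₀x³/(6L) = 3·17·8·2/20 - 17·8²/30 - 17·2³/(6·8) = 17/10 kN·m
Superposition: M = Σ M_i = 27353/2250 kN·m ≈ 12.156889 kN·m

M(2) = 27353/2250 kN·m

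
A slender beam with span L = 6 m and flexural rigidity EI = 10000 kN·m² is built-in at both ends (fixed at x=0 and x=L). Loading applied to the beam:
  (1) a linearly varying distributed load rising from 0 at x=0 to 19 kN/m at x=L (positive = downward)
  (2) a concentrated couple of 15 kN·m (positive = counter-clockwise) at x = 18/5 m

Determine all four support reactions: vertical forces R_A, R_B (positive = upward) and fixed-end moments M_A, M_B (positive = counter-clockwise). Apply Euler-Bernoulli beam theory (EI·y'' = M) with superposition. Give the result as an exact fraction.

Load 1 — triangular load w₀=19 kN/m (0→w₀ over full span):
  R_A = 3w₀L/20 = 3·19·6/20 = 171/10 kN
  M_A = w₀L²/30 = 19·6²/30 = 114/5 kN·m
  R_B = 7w₀L/20 = 7·19·6/20 = 399/10 kN
  M_B = -w₀L²/20 = -19·6²/20 = -171/5 kN·m
Load 2 — applied couple M₀=15 kN·m at a=18/5 m (b=L-a=12/5):
  R_A = 6M₀ab/L³ = 6·15·(18/5)·(12/5)/6³ = 18/5 kN
  M_A = M₀b(2a-b)/L² = 15·(12/5)·(2·(18/5)-(12/5))/6² = 24/5 kN·m
  R_B = -6M₀ab/L³ = -6·15·(18/5)·(12/5)/6³ = -18/5 kN
  M_B = M₀a(2b-a)/L² = 15·(18/5)·(2·(12/5)-(18/5))/6² = 9/5 kN·m
Superposition: R_A = 207/10 kN, M_A = 138/5 kN·m, R_B = 363/10 kN, M_B = -162/5 kN·m

R_A = 207/10 kN, M_A = 138/5 kN·m, R_B = 363/10 kN, M_B = -162/5 kN·m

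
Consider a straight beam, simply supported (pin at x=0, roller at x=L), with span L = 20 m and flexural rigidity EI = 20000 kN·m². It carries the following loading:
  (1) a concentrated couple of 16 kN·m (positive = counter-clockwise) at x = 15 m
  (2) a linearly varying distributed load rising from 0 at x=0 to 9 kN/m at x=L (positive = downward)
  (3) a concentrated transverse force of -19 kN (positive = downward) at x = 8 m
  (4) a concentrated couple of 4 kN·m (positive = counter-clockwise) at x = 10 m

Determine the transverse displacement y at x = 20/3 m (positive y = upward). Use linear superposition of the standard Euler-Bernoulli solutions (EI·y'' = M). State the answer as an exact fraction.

Load 1 — applied couple M₀=16 kN·m at a=15 m (b=L-a=5):
  y_1 = (M₀x³/(6L)+C₁x)/EI  [x≤a] with C₁=M₀(3b²-L²)/(6L)=-130/3 = (16·(20/3)³/(6·20)+(-130/3)·(20/3))/20000 = -101/8100 m
Load 2 — triangular load w₀=9 kN/m (0→w₀ over full span):
  y_2 = -w₀x(7L⁴-10L²x²+3x⁴)/(360LEI) = -9·(20/3)·(7·20⁴-10·20²·(20/3)²+3·(20/3)⁴)/(360·20·20000) = -32/81 m
Load 3 — point force P=-19 kN at a=8 m (b=L-a=12):
  y_3 = -Pbx(L²-b²-x²)/(6LEI)  [x≤a] = -(-19)·12·(20/3)·(20²-12²-(20/3)²)/(6·20·20000) = 2261/16875 m
Load 4 — applied couple M₀=4 kN·m at a=10 m (b=L-a=10):
  y_4 = (M₀x³/(6L)+C₁x)/EI  [x≤a] with C₁=M₀(3b²-L²)/(6L)=-10/3 = (4·(20/3)³/(6·20)+(-10/3)·(20/3))/20000 = -1/1620 m
Superposition: y = Σ y_i = -9253/33750 m ≈ -0.274163 m

y(20/3) = -9253/33750 m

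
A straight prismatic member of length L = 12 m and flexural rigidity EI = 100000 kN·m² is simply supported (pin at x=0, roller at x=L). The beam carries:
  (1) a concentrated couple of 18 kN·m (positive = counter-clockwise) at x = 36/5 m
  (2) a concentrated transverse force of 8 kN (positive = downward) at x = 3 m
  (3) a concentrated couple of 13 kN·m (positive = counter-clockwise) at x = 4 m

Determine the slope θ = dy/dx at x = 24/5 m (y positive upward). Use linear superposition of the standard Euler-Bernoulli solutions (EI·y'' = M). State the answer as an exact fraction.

θ(24/5) = 37/1500000 rad

Load 1 — applied couple M₀=18 kN·m at a=36/5 m (b=L-a=24/5):
  θ_1 = (M₀x²/(2L)+C₁)/EI  [x≤a] with C₁=M₀(3b²-L²)/(6L)=-468/25 = (18·(24/5)²/(2·12)+(-468/25))/100000 = -9/625000 rad
Load 2 — point force P=8 kN at a=3 m (b=L-a=9):
  θ_2 = -Pa(2L²-6Lx+3x²+a²)/(6LEI)  [x>a] = -8·3·(2·12²-6·12·(24/5)+3·(24/5)²+3²)/(6·12·100000) = -171/2500000 rad
Load 3 — applied couple M₀=13 kN·m at a=4 m (b=L-a=8):
  θ_3 = (M₀x²/(2L)-M₀(x-a)+C₁)/EI  [x>a] with C₁=M₀(3b²-L²)/(6L)=26/3 = (13·(24/5)²/(2·12)-13·((24/5)-4)+(26/3))/100000 = 403/3750000 rad
Superposition: θ = Σ θ_i = 37/1500000 rad ≈ 0.000025 rad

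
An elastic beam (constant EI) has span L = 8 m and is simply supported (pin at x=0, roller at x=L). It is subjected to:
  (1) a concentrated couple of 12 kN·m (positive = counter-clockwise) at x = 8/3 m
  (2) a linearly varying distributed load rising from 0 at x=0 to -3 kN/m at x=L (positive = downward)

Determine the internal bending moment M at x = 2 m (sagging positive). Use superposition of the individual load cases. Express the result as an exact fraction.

M(2) = -9/2 kN·m

Load 1 — applied couple M₀=12 kN·m at a=8/3 m (b=L-a=16/3):
  M_1 = M₀x/L  [x≤a] = 12·2/8 = 3 kN·m
Load 2 — triangular load w₀=-3 kN/m (0→w₀ over full span):
  M_2 = w₀Lx/6 - w₀x³/(6L) = (-3)·8·2/6 - (-3)·2³/(6·8) = -15/2 kN·m
Superposition: M = Σ M_i = -9/2 kN·m ≈ -4.500000 kN·m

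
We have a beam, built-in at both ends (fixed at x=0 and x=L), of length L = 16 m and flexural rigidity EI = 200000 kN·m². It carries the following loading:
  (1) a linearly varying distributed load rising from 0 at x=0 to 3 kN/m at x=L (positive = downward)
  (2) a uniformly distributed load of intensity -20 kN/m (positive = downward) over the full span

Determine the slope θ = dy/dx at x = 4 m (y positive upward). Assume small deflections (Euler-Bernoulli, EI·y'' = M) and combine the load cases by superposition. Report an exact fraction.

θ(4) = 1483/500000 rad

Load 1 — triangular load w₀=3 kN/m (0→w₀ over full span):
  θ_1 = -w₀(2x(L-x)(L-2x)(x+2L)+x²(L-x)²)/(120LEI) = -3·(2·4·(16-4)·(16-2·4)·(4+2·16)+4²·(16-4)²)/(120·16·200000) = -117/500000 rad
Load 2 — uniform load w=-20 kN/m over full span:
  θ_2 = -wx(L-x)(L-2x)/(12EI) = -(-20)·4·(16-4)·(16-2·4)/(12·200000) = 2/625 rad
Superposition: θ = Σ θ_i = 1483/500000 rad ≈ 0.002966 rad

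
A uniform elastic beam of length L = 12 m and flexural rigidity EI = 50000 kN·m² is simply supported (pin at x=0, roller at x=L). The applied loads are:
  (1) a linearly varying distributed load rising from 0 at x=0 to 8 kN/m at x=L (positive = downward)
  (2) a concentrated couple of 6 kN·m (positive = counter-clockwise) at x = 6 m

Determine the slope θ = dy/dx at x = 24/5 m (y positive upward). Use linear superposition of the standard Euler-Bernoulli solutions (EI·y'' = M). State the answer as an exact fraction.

Load 1 — triangular load w₀=8 kN/m (0→w₀ over full span):
  θ_1 = -w₀(7L⁴-30L²x²+15x⁴)/(360LEI) = -8·(7·12⁴-30·12²·(24/5)²+15·(24/5)⁴)/(360·12·50000) = -3876/1953125 rad
Load 2 — applied couple M₀=6 kN·m at a=6 m (b=L-a=6):
  θ_2 = (M₀x²/(2L)+C₁)/EI  [x≤a] with C₁=M₀(3b²-L²)/(6L)=-3 = (6·(24/5)²/(2·12)+(-3))/50000 = 69/1250000 rad
Superposition: θ = Σ θ_i = -60291/31250000 rad ≈ -0.001929 rad

θ(24/5) = -60291/31250000 rad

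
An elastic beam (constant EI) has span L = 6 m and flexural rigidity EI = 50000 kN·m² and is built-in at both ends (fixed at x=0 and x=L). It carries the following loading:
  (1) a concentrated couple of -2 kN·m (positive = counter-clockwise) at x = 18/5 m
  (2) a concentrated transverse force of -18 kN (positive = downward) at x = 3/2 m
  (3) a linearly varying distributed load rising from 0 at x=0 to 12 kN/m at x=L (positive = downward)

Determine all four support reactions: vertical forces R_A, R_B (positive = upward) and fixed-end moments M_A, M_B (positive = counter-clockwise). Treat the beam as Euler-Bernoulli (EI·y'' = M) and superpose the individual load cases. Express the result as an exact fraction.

Load 1 — applied couple M₀=-2 kN·m at a=18/5 m (b=L-a=12/5):
  R_A = 6M₀ab/L³ = 6·(-2)·(18/5)·(12/5)/6³ = -12/25 kN
  M_A = M₀b(2a-b)/L² = (-2)·(12/5)·(2·(18/5)-(12/5))/6² = -16/25 kN·m
  R_B = -6M₀ab/L³ = -6·(-2)·(18/5)·(12/5)/6³ = 12/25 kN
  M_B = M₀a(2b-a)/L² = (-2)·(18/5)·(2·(12/5)-(18/5))/6² = -6/25 kN·m
Load 2 — point force P=-18 kN at a=3/2 m (b=L-a=9/2):
  R_A = Pb²(3a+b)/L³ = (-18)·(9/2)²·(3·(3/2)+(9/2))/6³ = -243/16 kN
  M_A = Pab²/L² = (-18)·(3/2)·(9/2)²/6² = -243/16 kN·m
  R_B = Pa²(a+3b)/L³ = (-18)·(3/2)²·((3/2)+3·(9/2))/6³ = -45/16 kN
  M_B = -Pa²b/L² = -(-18)·(3/2)²·(9/2)/6² = 81/16 kN·m
Load 3 — triangular load w₀=12 kN/m (0→w₀ over full span):
  R_A = 3w₀L/20 = 3·12·6/20 = 54/5 kN
  M_A = w₀L²/30 = 12·6²/30 = 72/5 kN·m
  R_B = 7w₀L/20 = 7·12·6/20 = 126/5 kN
  M_B = -w₀L²/20 = -12·6²/20 = -108/5 kN·m
Superposition: R_A = -1947/400 kN, M_A = -571/400 kN·m, R_B = 9147/400 kN, M_B = -6711/400 kN·m

R_A = -1947/400 kN, M_A = -571/400 kN·m, R_B = 9147/400 kN, M_B = -6711/400 kN·m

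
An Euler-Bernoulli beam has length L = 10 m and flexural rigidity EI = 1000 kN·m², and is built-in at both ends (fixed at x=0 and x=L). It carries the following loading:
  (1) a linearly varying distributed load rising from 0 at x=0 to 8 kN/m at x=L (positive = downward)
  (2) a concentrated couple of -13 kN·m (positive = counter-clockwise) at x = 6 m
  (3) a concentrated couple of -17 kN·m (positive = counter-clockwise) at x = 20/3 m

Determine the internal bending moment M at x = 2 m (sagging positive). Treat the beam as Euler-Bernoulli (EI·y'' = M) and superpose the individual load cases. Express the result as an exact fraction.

M(2) = -273/125 kN·m

Load 1 — triangular load w₀=8 kN/m (0→w₀ over full span):
  M_1 = 3w₀Lx/20 - w₀L²/30 - w₀x³/(6L) = 3·8·10·2/20 - 8·10²/30 - 8·2³/(6·10) = -56/15 kN·m
Load 2 — applied couple M₀=-13 kN·m at a=6 m (b=L-a=4):
  M_2 = R_Ax - M_A  [x≤a] with R_A=-234/125, M_A=-104/25 = (-234/125)·2 - (-104/25) = 52/125 kN·m
Load 3 — applied couple M₀=-17 kN·m at a=20/3 m (b=L-a=10/3):
  M_3 = R_Ax - M_A  [x≤a] with R_A=-34/15, M_A=-17/3 = (-34/15)·2 - (-17/3) = 17/15 kN·m
Superposition: M = Σ M_i = -273/125 kN·m ≈ -2.184000 kN·m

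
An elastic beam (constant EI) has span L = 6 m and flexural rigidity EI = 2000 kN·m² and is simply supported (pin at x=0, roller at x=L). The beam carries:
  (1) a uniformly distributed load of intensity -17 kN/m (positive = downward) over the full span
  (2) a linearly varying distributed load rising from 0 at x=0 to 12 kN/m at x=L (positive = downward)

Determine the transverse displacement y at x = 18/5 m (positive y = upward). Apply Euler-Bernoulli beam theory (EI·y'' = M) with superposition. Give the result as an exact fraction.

y(18/5) = 683559/7812500 m

Load 1 — uniform load w=-17 kN/m over full span:
  y_1 = -wx(L³-2Lx²+x³)/(24EI) = -(-17)·(18/5)·(6³-2·6·(18/5)²+(18/5)³)/(24·2000) = 42687/312500 m
Load 2 — triangular load w₀=12 kN/m (0→w₀ over full span):
  y_2 = -w₀x(7L⁴-10L²x²+3x⁴)/(360LEI) = -12·(18/5)·(7·6⁴-10·6²·(18/5)²+3·(18/5)⁴)/(360·6·2000) = -95904/1953125 m
Superposition: y = Σ y_i = 683559/7812500 m ≈ 0.087496 m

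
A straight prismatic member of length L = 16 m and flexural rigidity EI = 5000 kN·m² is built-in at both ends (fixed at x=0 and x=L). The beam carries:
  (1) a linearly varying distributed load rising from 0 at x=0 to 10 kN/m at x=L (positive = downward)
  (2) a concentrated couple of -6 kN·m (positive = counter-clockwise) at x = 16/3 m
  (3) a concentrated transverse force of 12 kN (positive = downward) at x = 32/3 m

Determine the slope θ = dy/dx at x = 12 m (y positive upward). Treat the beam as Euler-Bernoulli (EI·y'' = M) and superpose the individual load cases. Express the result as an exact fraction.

θ(12) = 79/1875 rad

Load 1 — triangular load w₀=10 kN/m (0→w₀ over full span):
  θ_1 = -w₀(2x(L-x)(L-2x)(x+2L)+x²(L-x)²)/(120LEI) = -10·(2·12·(16-12)·(16-2·12)·(12+2·16)+12²·(16-12)²)/(120·16·5000) = 41/1250 rad
Load 2 — applied couple M₀=-6 kN·m at a=16/3 m (b=L-a=32/3):
  θ_2 = (R_Ax²/2 - M_Ax - M₀(x-a))/EI  [x>a] with R_A=-1/2, M_A=0 = ((-1/2)·12²/2 - 0·12 - (-6)·(12-(16/3)))/5000 = 1/1250 rad
Load 3 — point force P=12 kN at a=32/3 m (b=L-a=16/3):
  θ_3 = Pa²(L-x)(2bL-(3b+a)(L-x))/(2L³EI)  [x>a] = 12·(32/3)²·(16-12)·(2·(16/3)·16-(3·(16/3)+(32/3))·(16-12))/(2·16³·5000) = 16/1875 rad
Superposition: θ = Σ θ_i = 79/1875 rad ≈ 0.042133 rad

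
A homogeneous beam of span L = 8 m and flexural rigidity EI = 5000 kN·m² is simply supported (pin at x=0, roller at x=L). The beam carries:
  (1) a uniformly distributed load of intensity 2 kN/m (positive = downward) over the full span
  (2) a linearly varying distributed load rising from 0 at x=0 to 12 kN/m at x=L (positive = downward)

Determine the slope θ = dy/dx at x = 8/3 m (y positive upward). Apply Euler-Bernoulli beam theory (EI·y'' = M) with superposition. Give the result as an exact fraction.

Load 1 — uniform load w=2 kN/m over full span:
  θ_1 = -w(L³-6Lx²+4x³)/(24EI) = -2·(8³-6·8·(8/3)²+4·(8/3)³)/(24·5000) = -208/50625 rad
Load 2 — triangular load w₀=12 kN/m (0→w₀ over full span):
  θ_2 = -w₀(7L⁴-30L²x²+15x⁴)/(360LEI) = -12·(7·8⁴-30·8²·(8/3)²+15·(8/3)⁴)/(360·8·5000) = -3328/253125 rad
Superposition: θ = Σ θ_i = -1456/84375 rad ≈ -0.017256 rad

θ(8/3) = -1456/84375 rad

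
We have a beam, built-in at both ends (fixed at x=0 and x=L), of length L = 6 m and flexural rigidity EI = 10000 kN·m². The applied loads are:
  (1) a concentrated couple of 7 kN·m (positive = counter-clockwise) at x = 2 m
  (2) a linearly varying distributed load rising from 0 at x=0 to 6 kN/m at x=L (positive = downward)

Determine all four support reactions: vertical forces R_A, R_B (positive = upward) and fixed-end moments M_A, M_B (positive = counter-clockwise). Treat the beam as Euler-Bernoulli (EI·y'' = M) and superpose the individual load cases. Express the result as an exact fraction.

R_A = 313/45 kN, M_A = 36/5 kN·m, R_B = 497/45 kN, M_B = -127/15 kN·m

Load 1 — applied couple M₀=7 kN·m at a=2 m (b=L-a=4):
  R_A = 6M₀ab/L³ = 6·7·2·4/6³ = 14/9 kN
  M_A = M₀b(2a-b)/L² = 7·4·(2·2-4)/6² = 0 kN·m
  R_B = -6M₀ab/L³ = -6·7·2·4/6³ = -14/9 kN
  M_B = M₀a(2b-a)/L² = 7·2·(2·4-2)/6² = 7/3 kN·m
Load 2 — triangular load w₀=6 kN/m (0→w₀ over full span):
  R_A = 3w₀L/20 = 3·6·6/20 = 27/5 kN
  M_A = w₀L²/30 = 6·6²/30 = 36/5 kN·m
  R_B = 7w₀L/20 = 7·6·6/20 = 63/5 kN
  M_B = -w₀L²/20 = -6·6²/20 = -54/5 kN·m
Superposition: R_A = 313/45 kN, M_A = 36/5 kN·m, R_B = 497/45 kN, M_B = -127/15 kN·m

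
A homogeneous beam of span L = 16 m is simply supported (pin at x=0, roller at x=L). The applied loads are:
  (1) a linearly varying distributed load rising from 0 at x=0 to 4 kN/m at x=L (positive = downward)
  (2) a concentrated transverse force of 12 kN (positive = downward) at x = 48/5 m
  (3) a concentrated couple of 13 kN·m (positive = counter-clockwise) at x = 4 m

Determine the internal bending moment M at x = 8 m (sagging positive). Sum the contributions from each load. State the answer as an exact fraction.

M(8) = 959/10 kN·m

Load 1 — triangular load w₀=4 kN/m (0→w₀ over full span):
  M_1 = w₀Lx/6 - w₀x³/(6L) = 4·16·8/6 - 4·8³/(6·16) = 64 kN·m
Load 2 — point force P=12 kN at a=48/5 m (b=L-a=32/5):
  M_2 = Pbx/L  [x≤a] = 12·(32/5)·8/16 = 192/5 kN·m
Load 3 — applied couple M₀=13 kN·m at a=4 m (b=L-a=12):
  M_3 = M₀x/L - M₀  [x>a] = 13·8/16 - 13 = -13/2 kN·m
Superposition: M = Σ M_i = 959/10 kN·m ≈ 95.900000 kN·m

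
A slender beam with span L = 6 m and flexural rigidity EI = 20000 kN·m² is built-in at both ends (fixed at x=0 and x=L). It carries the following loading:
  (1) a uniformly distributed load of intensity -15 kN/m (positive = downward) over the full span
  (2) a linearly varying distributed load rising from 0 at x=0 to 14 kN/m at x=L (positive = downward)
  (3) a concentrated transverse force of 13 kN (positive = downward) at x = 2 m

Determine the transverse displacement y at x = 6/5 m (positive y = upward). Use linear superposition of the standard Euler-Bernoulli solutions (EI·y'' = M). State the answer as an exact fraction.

y(6/5) = 9776/29296875 m

Load 1 — uniform load w=-15 kN/m over full span:
  y_1 = -wx²(L-x)²/(24EI) = -(-15)·(6/5)²·(6-(6/5))²/(24·20000) = 81/78125 m
Load 2 — triangular load w₀=14 kN/m (0→w₀ over full span):
  y_2 = -w₀x²(L-x)²(x+2L)/(120LEI) = -14·(6/5)²·(6-(6/5))²·((6/5)+2·6)/(120·6·20000) = -4158/9765625 m
Load 3 — point force P=13 kN at a=2 m (b=L-a=4):
  y_3 = -Pb²x²(3aL-(3a+b)x)/(6L³EI)  [x≤a] = -13·4²·(6/5)²·(3·2·6-(3·2+4)·(6/5))/(6·6³·20000) = -13/46875 m
Superposition: y = Σ y_i = 9776/29296875 m ≈ 0.000334 m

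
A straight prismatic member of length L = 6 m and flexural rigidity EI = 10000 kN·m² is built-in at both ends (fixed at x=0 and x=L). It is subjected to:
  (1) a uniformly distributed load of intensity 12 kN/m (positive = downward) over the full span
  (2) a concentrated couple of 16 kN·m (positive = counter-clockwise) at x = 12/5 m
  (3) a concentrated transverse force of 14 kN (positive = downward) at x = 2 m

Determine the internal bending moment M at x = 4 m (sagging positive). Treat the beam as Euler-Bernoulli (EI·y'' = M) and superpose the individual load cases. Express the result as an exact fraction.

Load 1 — uniform load w=12 kN/m over full span:
  M_1 = wLx/2 - wL²/12 - wx²/2 = 12·6·4/2 - 12·6²/12 - 12·4²/2 = 12 kN·m
Load 2 — applied couple M₀=16 kN·m at a=12/5 m (b=L-a=18/5):
  M_2 = R_Ax - M_A - M₀  [x>a] with R_A=96/25, M_A=48/25 = (96/25)·4 - (48/25) - 16 = -64/25 kN·m
Load 3 — point force P=14 kN at a=2 m (b=L-a=4):
  M_3 = Pa²(a+3b)(L-x)/L³ - Pa²b/L²  [x>a] = 14·2²·(2+3·4)·(6-4)/6³ - 14·2²·4/6² = 28/27 kN·m
Superposition: M = Σ M_i = 7072/675 kN·m ≈ 10.477037 kN·m

M(4) = 7072/675 kN·m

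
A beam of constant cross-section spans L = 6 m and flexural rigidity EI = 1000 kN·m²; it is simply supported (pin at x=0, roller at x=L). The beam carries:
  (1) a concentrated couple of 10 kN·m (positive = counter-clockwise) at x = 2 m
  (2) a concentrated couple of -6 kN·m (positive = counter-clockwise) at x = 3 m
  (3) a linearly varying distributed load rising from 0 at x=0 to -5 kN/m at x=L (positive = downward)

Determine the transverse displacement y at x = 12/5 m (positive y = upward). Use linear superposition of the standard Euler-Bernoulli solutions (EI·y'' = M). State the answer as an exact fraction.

Load 1 — applied couple M₀=10 kN·m at a=2 m (b=L-a=4):
  y_1 = (M₀x³/(6L)-M₀(x-a)²/2+C₁x)/EI  [x>a] with C₁=M₀(3b²-L²)/(6L)=10/3 = (10·(12/5)³/(6·6)-10·((12/5)-2)²/2+(10/3)·(12/5))/1000 = 69/6250 m
Load 2 — applied couple M₀=-6 kN·m at a=3 m (b=L-a=3):
  y_2 = (M₀x³/(6L)+C₁x)/EI  [x≤a] with C₁=M₀(3b²-L²)/(6L)=3/2 = ((-6)·(12/5)³/(6·6)+(3/2)·(12/5))/1000 = 81/62500 m
Load 3 — triangular load w₀=-5 kN/m (0→w₀ over full span):
  y_3 = -w₀x(7L⁴-10L²x²+3x⁴)/(360LEI) = -(-5)·(12/5)·(7·6⁴-10·6²·(12/5)²+3·(12/5)⁴)/(360·6·1000) = 30807/781250 m
Superposition: y = Σ y_i = 80889/1562500 m ≈ 0.051769 m

y(12/5) = 80889/1562500 m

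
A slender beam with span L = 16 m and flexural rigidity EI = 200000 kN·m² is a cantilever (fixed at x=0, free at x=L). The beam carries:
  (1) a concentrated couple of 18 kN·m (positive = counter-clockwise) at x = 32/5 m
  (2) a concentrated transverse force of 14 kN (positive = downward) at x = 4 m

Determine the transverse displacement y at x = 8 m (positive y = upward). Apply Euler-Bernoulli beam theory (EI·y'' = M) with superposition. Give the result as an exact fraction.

y(8) = -227/234375 m

Load 1 — applied couple M₀=18 kN·m at a=32/5 m (b=L-a=48/5):
  y_1 = M₀a(2x-a)/(2EI)  [x>a] = 18·(32/5)·(2·8-(32/5))/(2·200000) = 216/78125 m
Load 2 — point force P=14 kN at a=4 m (b=L-a=12):
  y_2 = -Pa²(3x-a)/(6EI)  [x>a] = -14·4²·(3·8-4)/(6·200000) = -7/1875 m
Superposition: y = Σ y_i = -227/234375 m ≈ -0.000969 m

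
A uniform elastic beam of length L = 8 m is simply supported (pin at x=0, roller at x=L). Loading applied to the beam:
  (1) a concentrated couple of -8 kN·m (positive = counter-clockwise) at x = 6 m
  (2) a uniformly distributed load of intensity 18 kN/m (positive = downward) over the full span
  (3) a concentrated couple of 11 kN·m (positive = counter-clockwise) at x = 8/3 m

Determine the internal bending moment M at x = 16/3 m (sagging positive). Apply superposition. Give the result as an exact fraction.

Load 1 — applied couple M₀=-8 kN·m at a=6 m (b=L-a=2):
  M_1 = M₀x/L  [x≤a] = (-8)·(16/3)/8 = -16/3 kN·m
Load 2 — uniform load w=18 kN/m over full span:
  M_2 = wx(L-x)/2 = 18·(16/3)·(8-(16/3))/2 = 128 kN·m
Load 3 — applied couple M₀=11 kN·m at a=8/3 m (b=L-a=16/3):
  M_3 = M₀x/L - M₀  [x>a] = 11·(16/3)/8 - 11 = -11/3 kN·m
Superposition: M = Σ M_i = 119 kN·m ≈ 119.000000 kN·m

M(16/3) = 119 kN·m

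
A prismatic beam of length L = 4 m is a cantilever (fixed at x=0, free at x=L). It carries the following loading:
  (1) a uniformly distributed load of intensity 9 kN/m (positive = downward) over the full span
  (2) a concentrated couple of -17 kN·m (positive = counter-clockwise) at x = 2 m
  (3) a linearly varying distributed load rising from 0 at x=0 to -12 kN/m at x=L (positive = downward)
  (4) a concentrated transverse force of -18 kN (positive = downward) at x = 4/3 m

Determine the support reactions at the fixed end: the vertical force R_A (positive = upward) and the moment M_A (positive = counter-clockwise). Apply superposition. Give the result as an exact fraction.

Load 1 — uniform load w=9 kN/m over full span:
  R_A = wL = 9·4 = 36 kN
  M_A = wL²/2 = 9·4²/2 = 72 kN·m
Load 2 — applied couple M₀=-17 kN·m at a=2 m (b=L-a=2):
  R_A = 0 kN
  M_A = -M₀ = -(-17) = 17 kN·m
Load 3 — triangular load w₀=-12 kN/m (0→w₀ over full span):
  R_A = w₀L/2 = (-12)·4/2 = -24 kN
  M_A = w₀L²/3 = (-12)·4²/3 = -64 kN·m
Load 4 — point force P=-18 kN at a=4/3 m (b=L-a=8/3):
  R_A = P = (-18) = -18 kN
  M_A = Pa = (-18)·(4/3) = -24 kN·m
Superposition: R_A = -6 kN, M_A = 1 kN·m

R_A = -6 kN, M_A = 1 kN·m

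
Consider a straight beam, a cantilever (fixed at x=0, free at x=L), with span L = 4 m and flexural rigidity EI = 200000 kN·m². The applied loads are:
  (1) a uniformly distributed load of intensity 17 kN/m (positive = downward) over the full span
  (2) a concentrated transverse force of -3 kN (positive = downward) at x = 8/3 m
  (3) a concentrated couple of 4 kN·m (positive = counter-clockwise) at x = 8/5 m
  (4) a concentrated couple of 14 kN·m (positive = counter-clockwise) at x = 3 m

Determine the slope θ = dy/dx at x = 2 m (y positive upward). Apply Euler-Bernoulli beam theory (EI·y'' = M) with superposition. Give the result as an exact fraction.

θ(2) = -857/1500000 rad

Load 1 — uniform load w=17 kN/m over full span:
  θ_1 = -wx(x²-3Lx+3L²)/(6EI) = -17·2·(2²-3·4·2+3·4²)/(6·200000) = -119/150000 rad
Load 2 — point force P=-3 kN at a=8/3 m (b=L-a=4/3):
  θ_2 = -Px(2a-x)/(2EI)  [x≤a] = -(-3)·2·(2·(8/3)-2)/(2·200000) = 1/20000 rad
Load 3 — applied couple M₀=4 kN·m at a=8/5 m (b=L-a=12/5):
  θ_3 = M₀a/EI  [x>a] = 4·(8/5)/200000 = 1/31250 rad
Load 4 — applied couple M₀=14 kN·m at a=3 m (b=L-a=1):
  θ_4 = M₀x/EI  [x≤a] = 14·2/200000 = 7/50000 rad
Superposition: θ = Σ θ_i = -857/1500000 rad ≈ -0.000571 rad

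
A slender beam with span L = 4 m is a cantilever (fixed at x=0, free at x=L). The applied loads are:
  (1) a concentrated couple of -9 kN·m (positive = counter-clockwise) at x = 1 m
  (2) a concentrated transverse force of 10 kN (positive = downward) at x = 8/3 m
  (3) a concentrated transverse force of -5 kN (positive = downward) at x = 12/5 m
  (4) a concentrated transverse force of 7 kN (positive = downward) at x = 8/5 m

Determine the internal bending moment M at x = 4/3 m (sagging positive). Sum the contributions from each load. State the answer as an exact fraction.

Load 1 — applied couple M₀=-9 kN·m at a=1 m (b=L-a=3):
  M_1 = 0  [x>a] = 0 kN·m
Load 2 — point force P=10 kN at a=8/3 m (b=L-a=4/3):
  M_2 = -P(a-x)  [x≤a] = -10·((8/3)-(4/3)) = -40/3 kN·m
Load 3 — point force P=-5 kN at a=12/5 m (b=L-a=8/5):
  M_3 = -P(a-x)  [x≤a] = -(-5)·((12/5)-(4/3)) = 16/3 kN·m
Load 4 — point force P=7 kN at a=8/5 m (b=L-a=12/5):
  M_4 = -P(a-x)  [x≤a] = -7·((8/5)-(4/3)) = -28/15 kN·m
Superposition: M = Σ M_i = -148/15 kN·m ≈ -9.866667 kN·m

M(4/3) = -148/15 kN·m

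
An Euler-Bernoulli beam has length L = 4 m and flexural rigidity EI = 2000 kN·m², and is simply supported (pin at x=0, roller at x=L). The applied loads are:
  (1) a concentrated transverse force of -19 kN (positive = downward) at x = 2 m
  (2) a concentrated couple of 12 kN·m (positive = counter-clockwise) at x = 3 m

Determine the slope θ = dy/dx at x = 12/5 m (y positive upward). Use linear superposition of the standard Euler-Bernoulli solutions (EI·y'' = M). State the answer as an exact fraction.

Load 1 — point force P=-19 kN at a=2 m (b=L-a=2):
  θ_1 = -Pa(2L²-6Lx+3x²+a²)/(6LEI)  [x>a] = -(-19)·2·(2·4²-6·4·(12/5)+3·(12/5)²+2²)/(6·4·2000) = -171/50000 rad
Load 2 — applied couple M₀=12 kN·m at a=3 m (b=L-a=1):
  θ_2 = (M₀x²/(2L)+C₁)/EI  [x≤a] with C₁=M₀(3b²-L²)/(6L)=-13/2 = (12·(12/5)²/(2·4)+(-13/2))/2000 = 107/100000 rad
Superposition: θ = Σ θ_i = -47/20000 rad ≈ -0.002350 rad

θ(12/5) = -47/20000 rad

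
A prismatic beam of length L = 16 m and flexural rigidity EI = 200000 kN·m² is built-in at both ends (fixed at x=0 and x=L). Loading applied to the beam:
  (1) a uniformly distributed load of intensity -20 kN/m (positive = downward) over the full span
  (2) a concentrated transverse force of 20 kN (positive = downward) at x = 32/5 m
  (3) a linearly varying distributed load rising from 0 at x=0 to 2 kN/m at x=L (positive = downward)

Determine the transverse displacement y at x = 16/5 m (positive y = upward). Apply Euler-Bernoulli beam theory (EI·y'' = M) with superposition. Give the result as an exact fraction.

Load 1 — uniform load w=-20 kN/m over full span:
  y_1 = -wx²(L-x)²/(24EI) = -(-20)·(16/5)²·(16-(16/5))²/(24·200000) = 8192/1171875 m
Load 2 — point force P=20 kN at a=32/5 m (b=L-a=48/5):
  y_2 = -Pb²x²(3aL-(3a+b)x)/(6L³EI)  [x≤a] = -20·(48/5)²·(16/5)²·(3·(32/5)·16-(3·(32/5)+(48/5))·(16/5))/(6·16³·200000) = -8064/9765625 m
Load 3 — triangular load w₀=2 kN/m (0→w₀ over full span):
  y_3 = -w₀x²(L-x)²(x+2L)/(120LEI) = -2·(16/5)²·(16-(16/5))²·((16/5)+2·16)/(120·16·200000) = -45056/146484375 m
Superposition: y = Σ y_i = 857984/146484375 m ≈ 0.005857 m

y(16/5) = 857984/146484375 m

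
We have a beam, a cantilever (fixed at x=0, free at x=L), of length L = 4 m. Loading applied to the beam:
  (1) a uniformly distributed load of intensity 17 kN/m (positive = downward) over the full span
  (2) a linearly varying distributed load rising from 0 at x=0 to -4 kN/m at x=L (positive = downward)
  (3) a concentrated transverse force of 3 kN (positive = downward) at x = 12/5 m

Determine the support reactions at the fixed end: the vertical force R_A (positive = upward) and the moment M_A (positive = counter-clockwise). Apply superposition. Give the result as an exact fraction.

Load 1 — uniform load w=17 kN/m over full span:
  R_A = wL = 17·4 = 68 kN
  M_A = wL²/2 = 17·4²/2 = 136 kN·m
Load 2 — triangular load w₀=-4 kN/m (0→w₀ over full span):
  R_A = w₀L/2 = (-4)·4/2 = -8 kN
  M_A = w₀L²/3 = (-4)·4²/3 = -64/3 kN·m
Load 3 — point force P=3 kN at a=12/5 m (b=L-a=8/5):
  R_A = P = 3 kN
  M_A = Pa = 3·(12/5) = 36/5 kN·m
Superposition: R_A = 63 kN, M_A = 1828/15 kN·m

R_A = 63 kN, M_A = 1828/15 kN·m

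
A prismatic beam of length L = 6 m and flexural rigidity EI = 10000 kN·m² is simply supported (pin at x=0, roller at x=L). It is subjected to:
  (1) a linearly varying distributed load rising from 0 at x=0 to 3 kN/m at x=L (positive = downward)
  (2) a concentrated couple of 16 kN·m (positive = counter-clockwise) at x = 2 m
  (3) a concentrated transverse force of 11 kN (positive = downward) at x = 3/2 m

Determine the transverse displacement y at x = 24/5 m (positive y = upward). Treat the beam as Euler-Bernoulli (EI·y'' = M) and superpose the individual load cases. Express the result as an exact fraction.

y(24/5) = -5384833/2500000000 m

Load 1 — triangular load w₀=3 kN/m (0→w₀ over full span):
  y_1 = -w₀x(7L⁴-10L²x²+3x⁴)/(360LEI) = -3·(24/5)·(7·6⁴-10·6²·(24/5)²+3·(24/5)⁴)/(360·6·10000) = -30861/19531250 m
Load 2 — applied couple M₀=16 kN·m at a=2 m (b=L-a=4):
  y_2 = (M₀x³/(6L)-M₀(x-a)²/2+C₁x)/EI  [x>a] with C₁=M₀(3b²-L²)/(6L)=16/3 = (16·(24/5)³/(6·6)-16·((24/5)-2)²/2+(16/3)·(24/5))/10000 = 94/78125 m
Load 3 — point force P=11 kN at a=3/2 m (b=L-a=9/2):
  y_3 = -Pa(L-x)(2Lx-a²-x²)/(6LEI)  [x>a] = -11·(3/2)·(6-(24/5))·(2·6·(24/5)-(3/2)²-(24/5)²)/(6·6·10000) = -35541/20000000 m
Superposition: y = Σ y_i = -5384833/2500000000 m ≈ -0.002154 m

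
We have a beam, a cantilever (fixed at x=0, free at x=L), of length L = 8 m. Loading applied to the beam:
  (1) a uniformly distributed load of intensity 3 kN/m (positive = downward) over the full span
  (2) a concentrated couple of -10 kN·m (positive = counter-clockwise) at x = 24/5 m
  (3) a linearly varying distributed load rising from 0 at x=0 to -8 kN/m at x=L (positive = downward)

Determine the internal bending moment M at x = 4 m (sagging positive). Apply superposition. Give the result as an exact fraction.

Load 1 — uniform load w=3 kN/m over full span:
  M_1 = -w(L-x)²/2 = -3·(8-4)²/2 = -24 kN·m
Load 2 — applied couple M₀=-10 kN·m at a=24/5 m (b=L-a=16/5):
  M_2 = M₀  [x≤a] = (-10) = -10 kN·m
Load 3 — triangular load w₀=-8 kN/m (0→w₀ over full span):
  M_3 = w₀Lx/2 - w₀L²/3 - w₀x³/(6L) = (-8)·8·4/2 - (-8)·8²/3 - (-8)·4³/(6·8) = 160/3 kN·m
Superposition: M = Σ M_i = 58/3 kN·m ≈ 19.333333 kN·m

M(4) = 58/3 kN·m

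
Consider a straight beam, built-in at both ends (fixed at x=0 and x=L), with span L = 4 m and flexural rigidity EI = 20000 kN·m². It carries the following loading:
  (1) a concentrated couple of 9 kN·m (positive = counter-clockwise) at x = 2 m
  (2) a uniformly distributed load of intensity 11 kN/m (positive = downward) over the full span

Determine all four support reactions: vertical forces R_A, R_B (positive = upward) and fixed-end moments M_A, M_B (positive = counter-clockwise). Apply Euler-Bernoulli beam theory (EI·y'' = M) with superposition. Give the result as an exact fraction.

Load 1 — applied couple M₀=9 kN·m at a=2 m (b=L-a=2):
  R_A = 6M₀ab/L³ = 6·9·2·2/4³ = 27/8 kN
  M_A = M₀b(2a-b)/L² = 9·2·(2·2-2)/4² = 9/4 kN·m
  R_B = -6M₀ab/L³ = -6·9·2·2/4³ = -27/8 kN
  M_B = M₀a(2b-a)/L² = 9·2·(2·2-2)/4² = 9/4 kN·m
Load 2 — uniform load w=11 kN/m over full span:
  R_A = wL/2 = 11·4/2 = 22 kN
  M_A = wL²/12 = 11·4²/12 = 44/3 kN·m
  R_B = wL/2 = 11·4/2 = 22 kN
  M_B = -wL²/12 = -11·4²/12 = -44/3 kN·m
Superposition: R_A = 203/8 kN, M_A = 203/12 kN·m, R_B = 149/8 kN, M_B = -149/12 kN·m

R_A = 203/8 kN, M_A = 203/12 kN·m, R_B = 149/8 kN, M_B = -149/12 kN·m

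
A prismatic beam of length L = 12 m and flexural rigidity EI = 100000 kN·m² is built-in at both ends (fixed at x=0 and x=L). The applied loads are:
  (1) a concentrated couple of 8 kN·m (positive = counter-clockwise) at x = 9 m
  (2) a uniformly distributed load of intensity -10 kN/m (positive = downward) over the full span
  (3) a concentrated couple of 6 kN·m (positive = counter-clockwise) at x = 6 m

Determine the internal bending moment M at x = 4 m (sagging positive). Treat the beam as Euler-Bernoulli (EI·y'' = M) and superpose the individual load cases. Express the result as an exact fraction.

M(4) = -38 kN·m

Load 1 — applied couple M₀=8 kN·m at a=9 m (b=L-a=3):
  M_1 = R_Ax - M_A  [x≤a] with R_A=3/4, M_A=5/2 = (3/4)·4 - (5/2) = 1/2 kN·m
Load 2 — uniform load w=-10 kN/m over full span:
  M_2 = wLx/2 - wL²/12 - wx²/2 = (-10)·12·4/2 - (-10)·12²/12 - (-10)·4²/2 = -40 kN·m
Load 3 — applied couple M₀=6 kN·m at a=6 m (b=L-a=6):
  M_3 = R_Ax - M_A  [x≤a] with R_A=3/4, M_A=3/2 = (3/4)·4 - (3/2) = 3/2 kN·m
Superposition: M = Σ M_i = -38 kN·m ≈ -38.000000 kN·m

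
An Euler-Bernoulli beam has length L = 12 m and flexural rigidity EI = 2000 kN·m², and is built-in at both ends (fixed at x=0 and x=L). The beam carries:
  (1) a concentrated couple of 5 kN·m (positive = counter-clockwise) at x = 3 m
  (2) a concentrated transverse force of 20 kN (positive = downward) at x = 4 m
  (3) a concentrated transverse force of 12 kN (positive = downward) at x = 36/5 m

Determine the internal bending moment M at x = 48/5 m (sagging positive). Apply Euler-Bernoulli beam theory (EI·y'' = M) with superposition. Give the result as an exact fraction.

Load 1 — applied couple M₀=5 kN·m at a=3 m (b=L-a=9):
  M_1 = R_Ax - M_A - M₀  [x>a] with R_A=15/32, M_A=-15/16 = (15/32)·(48/5) - (-15/16) - 5 = 7/16 kN·m
Load 2 — point force P=20 kN at a=4 m (b=L-a=8):
  M_2 = Pa²(a+3b)(L-x)/L³ - Pa²b/L²  [x>a] = 20·4²·(4+3·8)·(12-(48/5))/12³ - 20·4²·8/12² = -16/3 kN·m
Load 3 — point force P=12 kN at a=36/5 m (b=L-a=24/5):
  M_3 = Pa²(a+3b)(L-x)/L³ - Pa²b/L²  [x>a] = 12·(36/5)²·((36/5)+3·(24/5))·(12-(48/5))/12³ - 12·(36/5)²·(24/5)/12² = -1296/625 kN·m
Superposition: M = Σ M_i = -209083/30000 kN·m ≈ -6.969433 kN·m

M(48/5) = -209083/30000 kN·m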